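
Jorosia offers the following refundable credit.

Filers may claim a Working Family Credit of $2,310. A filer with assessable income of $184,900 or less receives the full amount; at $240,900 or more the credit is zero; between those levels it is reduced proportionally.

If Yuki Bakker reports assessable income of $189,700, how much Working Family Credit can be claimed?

$2,112

Working Family Credit: $189,700 is $4,800 into a $56,000 phase-out range, leaving 51,200/56,000 of the credit: $2,310 × 51,200/56,000 = $2,112.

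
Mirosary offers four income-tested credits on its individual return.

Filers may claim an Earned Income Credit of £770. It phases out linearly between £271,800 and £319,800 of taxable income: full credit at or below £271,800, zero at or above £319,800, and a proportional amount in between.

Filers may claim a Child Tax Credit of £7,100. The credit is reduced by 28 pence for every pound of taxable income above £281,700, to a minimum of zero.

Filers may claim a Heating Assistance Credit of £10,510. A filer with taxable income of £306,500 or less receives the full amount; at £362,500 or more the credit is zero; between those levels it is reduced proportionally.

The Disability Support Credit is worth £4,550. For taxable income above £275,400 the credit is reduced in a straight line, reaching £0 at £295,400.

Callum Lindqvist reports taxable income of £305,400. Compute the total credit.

£11,205

Earned Income Credit: £305,400 is £33,600 into a £48,000 phase-out range, leaving 14,400/48,000 of the credit: £770 × 14,400/48,000 = £231.
Child Tax Credit: 28% of the £23,700 excess over £281,700 is £6,636; credit = £7,100 − £6,636 = £464.
Heating Assistance Credit: £305,400 is at or below the £306,500 threshold, so the full £10,510 applies.
Disability Support Credit: £305,400 is at or above £295,400, so the credit is £0.
Total: £231 + £464 + £10,510 + £0 = £11,205.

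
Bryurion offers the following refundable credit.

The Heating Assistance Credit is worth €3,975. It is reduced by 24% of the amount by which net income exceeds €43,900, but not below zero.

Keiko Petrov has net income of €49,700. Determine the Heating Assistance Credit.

Heating Assistance Credit: 24% of the €5,800 excess over €43,900 is €1,392; credit = €3,975 − €1,392 = €2,583.

€2,583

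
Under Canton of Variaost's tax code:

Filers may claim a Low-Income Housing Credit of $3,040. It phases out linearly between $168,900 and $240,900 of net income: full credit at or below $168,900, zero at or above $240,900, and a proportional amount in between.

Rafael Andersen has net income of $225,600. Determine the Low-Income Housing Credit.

$646

Low-Income Housing Credit: $225,600 is $56,700 into a $72,000 phase-out range, leaving 15,300/72,000 of the credit: $3,040 × 15,300/72,000 = $646.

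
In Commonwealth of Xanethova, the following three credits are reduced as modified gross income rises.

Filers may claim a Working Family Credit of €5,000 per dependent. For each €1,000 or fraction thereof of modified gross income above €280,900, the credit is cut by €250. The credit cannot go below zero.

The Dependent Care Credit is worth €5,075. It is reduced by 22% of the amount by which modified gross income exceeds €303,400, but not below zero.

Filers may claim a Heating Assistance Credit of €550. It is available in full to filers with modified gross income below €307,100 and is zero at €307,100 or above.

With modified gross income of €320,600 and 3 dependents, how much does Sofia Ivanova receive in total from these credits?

Working Family Credit: base = 3 × €5,000 = €15,000. income exceeds €280,900 by €39,700, which is 40 full-or-partial €1,000 increments; reduction = 40 × €250 = €10,000, leaving €5,000.
Dependent Care Credit: 22% of the €17,200 excess over €303,400 is €3,784; credit = €5,075 − €3,784 = €1,291.
Heating Assistance Credit: €320,600 meets or exceeds the €307,100 cutoff, so the credit is €0.
Total: €5,000 + €1,291 + €0 = €6,291.

€6,291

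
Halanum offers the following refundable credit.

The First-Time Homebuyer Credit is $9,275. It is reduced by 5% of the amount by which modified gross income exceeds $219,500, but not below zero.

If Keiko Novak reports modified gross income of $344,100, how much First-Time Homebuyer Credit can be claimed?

$3,045

First-Time Homebuyer Credit: 5% of the $124,600 excess over $219,500 is $6,230; credit = $9,275 − $6,230 = $3,045.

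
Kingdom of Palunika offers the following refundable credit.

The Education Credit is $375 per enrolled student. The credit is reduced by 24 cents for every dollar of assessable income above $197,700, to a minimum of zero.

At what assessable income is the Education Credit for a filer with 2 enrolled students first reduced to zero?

$200,825

Full credit = 2 × $375 = $750.
The credit falls by 24% of each dollar above $197,700, so it reaches zero when the excess is $750 / 24% = $3,125: income = $197,700 + $3,125 = $200,825.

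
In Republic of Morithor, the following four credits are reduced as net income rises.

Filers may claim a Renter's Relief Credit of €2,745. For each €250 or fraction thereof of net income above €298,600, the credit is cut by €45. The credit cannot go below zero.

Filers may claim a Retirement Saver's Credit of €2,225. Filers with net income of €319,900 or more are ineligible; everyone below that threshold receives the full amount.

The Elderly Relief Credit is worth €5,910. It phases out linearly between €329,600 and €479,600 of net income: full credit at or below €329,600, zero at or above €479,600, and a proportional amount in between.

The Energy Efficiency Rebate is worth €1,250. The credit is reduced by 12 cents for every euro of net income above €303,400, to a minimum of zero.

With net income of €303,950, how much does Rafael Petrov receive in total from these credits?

€11,074

Renter's Relief Credit: income exceeds €298,600 by €5,350, which is 22 full-or-partial €250 increments; reduction = 22 × €45 = €990, leaving €1,755.
Retirement Saver's Credit: €303,950 is below the €319,900 cutoff, so the full €2,225 applies.
Elderly Relief Credit: €303,950 is at or below the €329,600 threshold, so the full €5,910 applies.
Energy Efficiency Rebate: 12% of the €550 excess over €303,400 is €66; credit = €1,250 − €66 = €1,184.
Total: €1,755 + €2,225 + €5,910 + €1,184 = €11,074.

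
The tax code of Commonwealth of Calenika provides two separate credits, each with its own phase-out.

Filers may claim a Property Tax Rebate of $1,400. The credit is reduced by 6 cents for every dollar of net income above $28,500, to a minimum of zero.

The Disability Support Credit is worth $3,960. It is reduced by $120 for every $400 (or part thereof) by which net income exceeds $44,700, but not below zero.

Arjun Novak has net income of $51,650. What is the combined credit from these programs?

Property Tax Rebate: 6% of the $23,150 excess over $28,500 is $1,389; credit = $1,400 − $1,389 = $11.
Disability Support Credit: income exceeds $44,700 by $6,950, which is 18 full-or-partial $400 increments; reduction = 18 × $120 = $2,160, leaving $1,800.
Total: $11 + $1,800 = $1,811.

$1,811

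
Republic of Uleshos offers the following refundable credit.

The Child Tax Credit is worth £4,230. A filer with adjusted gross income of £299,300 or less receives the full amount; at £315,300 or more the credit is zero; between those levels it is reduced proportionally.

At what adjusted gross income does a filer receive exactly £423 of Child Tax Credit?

£313,700

£423 is 423/4,230 of the full £4,230, so 3,807/4,230 of the £16,000 range has been used: income = £299,300 + £16,000 × 3,807/4,230 = £313,700.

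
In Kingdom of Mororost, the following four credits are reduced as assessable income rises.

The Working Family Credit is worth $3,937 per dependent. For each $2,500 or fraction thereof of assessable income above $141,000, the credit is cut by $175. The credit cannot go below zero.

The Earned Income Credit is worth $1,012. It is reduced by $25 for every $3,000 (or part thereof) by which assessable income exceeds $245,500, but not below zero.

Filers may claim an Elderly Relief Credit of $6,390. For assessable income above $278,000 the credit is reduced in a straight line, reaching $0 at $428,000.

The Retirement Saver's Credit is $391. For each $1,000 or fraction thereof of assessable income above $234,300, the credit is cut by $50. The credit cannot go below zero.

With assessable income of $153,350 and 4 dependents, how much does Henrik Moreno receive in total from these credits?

$22,666

Working Family Credit: base = 4 × $3,937 = $15,748. income exceeds $141,000 by $12,350, which is 5 full-or-partial $2,500 increments; reduction = 5 × $175 = $875, leaving $14,873.
Earned Income Credit: $153,350 is at or below the $245,500 threshold, so the full $1,012 applies.
Elderly Relief Credit: $153,350 is at or below the $278,000 threshold, so the full $6,390 applies.
Retirement Saver's Credit: $153,350 is at or below the $234,300 threshold, so the full $391 applies.
Total: $14,873 + $1,012 + $6,390 + $391 = $22,666.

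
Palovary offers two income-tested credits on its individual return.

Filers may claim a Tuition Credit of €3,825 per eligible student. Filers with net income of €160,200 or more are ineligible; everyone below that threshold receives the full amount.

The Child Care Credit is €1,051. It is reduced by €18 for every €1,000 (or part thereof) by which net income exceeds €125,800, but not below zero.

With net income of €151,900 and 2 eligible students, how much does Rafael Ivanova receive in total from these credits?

€8,215

Tuition Credit: base = 2 × €3,825 = €7,650. €151,900 is below the €160,200 cutoff, so the full €7,650 applies.
Child Care Credit: income exceeds €125,800 by €26,100, which is 27 full-or-partial €1,000 increments; reduction = 27 × €18 = €486, leaving €565.
Total: €7,650 + €565 = €8,215.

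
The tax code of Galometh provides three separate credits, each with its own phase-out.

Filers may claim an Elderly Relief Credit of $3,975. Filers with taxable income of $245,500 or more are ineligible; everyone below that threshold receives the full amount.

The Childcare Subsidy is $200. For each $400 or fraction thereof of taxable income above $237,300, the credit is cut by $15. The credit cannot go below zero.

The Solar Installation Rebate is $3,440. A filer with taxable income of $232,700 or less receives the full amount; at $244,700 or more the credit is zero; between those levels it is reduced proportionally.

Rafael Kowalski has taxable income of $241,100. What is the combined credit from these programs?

Elderly Relief Credit: $241,100 is below the $245,500 cutoff, so the full $3,975 applies.
Childcare Subsidy: income exceeds $237,300 by $3,800, which is 10 full-or-partial $400 increments; reduction = 10 × $15 = $150, leaving $50.
Solar Installation Rebate: $241,100 is $8,400 into a $12,000 phase-out range, leaving 3,600/12,000 of the credit: $3,440 × 3,600/12,000 = $1,032.
Total: $3,975 + $50 + $1,032 = $5,057.

$5,057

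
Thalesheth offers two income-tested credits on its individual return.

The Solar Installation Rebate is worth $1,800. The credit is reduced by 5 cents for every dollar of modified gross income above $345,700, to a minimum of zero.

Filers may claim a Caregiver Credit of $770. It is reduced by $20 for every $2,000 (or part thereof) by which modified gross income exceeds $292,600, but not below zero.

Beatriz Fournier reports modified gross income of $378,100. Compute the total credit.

Solar Installation Rebate: 5% of the $32,400 excess over $345,700 is $1,620; credit = $1,800 − $1,620 = $180.
Caregiver Credit: income exceeds $292,600 by $85,500 → 43 increments × $20 = $860 ≥ base, so the credit is $0.
Total: $180 + $0 = $180.

$180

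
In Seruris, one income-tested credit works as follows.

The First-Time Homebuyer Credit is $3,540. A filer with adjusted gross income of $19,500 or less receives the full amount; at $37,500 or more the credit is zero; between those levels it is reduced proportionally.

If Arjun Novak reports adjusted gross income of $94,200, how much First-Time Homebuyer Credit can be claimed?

First-Time Homebuyer Credit: $94,200 is at or above $37,500, so the credit is $0.

$0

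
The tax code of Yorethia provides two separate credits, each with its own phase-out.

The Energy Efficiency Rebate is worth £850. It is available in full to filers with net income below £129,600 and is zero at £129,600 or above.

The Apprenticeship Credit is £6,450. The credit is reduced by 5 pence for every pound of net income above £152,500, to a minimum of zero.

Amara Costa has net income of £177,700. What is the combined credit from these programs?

Energy Efficiency Rebate: £177,700 meets or exceeds the £129,600 cutoff, so the credit is £0.
Apprenticeship Credit: 5% of the £25,200 excess over £152,500 is £1,260; credit = £6,450 − £1,260 = £5,190.
Total: £0 + £5,190 = £5,190.

£5,190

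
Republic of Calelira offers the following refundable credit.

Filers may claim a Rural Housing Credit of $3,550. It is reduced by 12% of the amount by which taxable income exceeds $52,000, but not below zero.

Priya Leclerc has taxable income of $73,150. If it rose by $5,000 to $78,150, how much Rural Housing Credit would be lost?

$600

At $73,150 — 12% of the $21,150 excess over $52,000 is $2,538; credit = $3,550 − $2,538 = $1,012.
At $78,150 — 12% of the $26,150 excess over $52,000 is $3,138; credit = $3,550 − $3,138 = $412.
Lost: $1,012 − $412 = $600.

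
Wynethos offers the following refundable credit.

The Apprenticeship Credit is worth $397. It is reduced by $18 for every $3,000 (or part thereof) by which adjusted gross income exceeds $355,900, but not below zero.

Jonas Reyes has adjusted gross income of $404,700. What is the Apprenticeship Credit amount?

$91

Apprenticeship Credit: income exceeds $355,900 by $48,800, which is 17 full-or-partial $3,000 increments; reduction = 17 × $18 = $306, leaving $91.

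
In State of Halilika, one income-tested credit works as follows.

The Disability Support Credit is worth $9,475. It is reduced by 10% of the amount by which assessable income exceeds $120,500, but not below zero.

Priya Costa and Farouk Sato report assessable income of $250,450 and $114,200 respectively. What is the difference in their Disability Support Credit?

Priya ($250,450): Disability Support Credit: 10% of the $129,950 excess over $120,500 is $12,995 ≥ base, so the credit is $0.
Farouk ($114,200): Disability Support Credit: $114,200 is at or below the $120,500 threshold, so the full $9,475 applies.
Difference: |$0 − $9,475| = $9,475.

$9,475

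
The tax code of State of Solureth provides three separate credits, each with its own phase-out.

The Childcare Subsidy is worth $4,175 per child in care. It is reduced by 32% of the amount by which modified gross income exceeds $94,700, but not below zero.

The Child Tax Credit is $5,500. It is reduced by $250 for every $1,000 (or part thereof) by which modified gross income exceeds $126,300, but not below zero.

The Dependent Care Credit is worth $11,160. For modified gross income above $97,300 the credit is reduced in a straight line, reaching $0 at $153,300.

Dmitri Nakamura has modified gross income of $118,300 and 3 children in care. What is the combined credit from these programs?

$17,448

Childcare Subsidy: base = 3 × $4,175 = $12,525. 32% of the $23,600 excess over $94,700 is $7,552; credit = $12,525 − $7,552 = $4,973.
Child Tax Credit: $118,300 is at or below the $126,300 threshold, so the full $5,500 applies.
Dependent Care Credit: $118,300 is $21,000 into a $56,000 phase-out range, leaving 35,000/56,000 of the credit: $11,160 × 35,000/56,000 = $6,975.
Total: $4,973 + $5,500 + $6,975 = $17,448.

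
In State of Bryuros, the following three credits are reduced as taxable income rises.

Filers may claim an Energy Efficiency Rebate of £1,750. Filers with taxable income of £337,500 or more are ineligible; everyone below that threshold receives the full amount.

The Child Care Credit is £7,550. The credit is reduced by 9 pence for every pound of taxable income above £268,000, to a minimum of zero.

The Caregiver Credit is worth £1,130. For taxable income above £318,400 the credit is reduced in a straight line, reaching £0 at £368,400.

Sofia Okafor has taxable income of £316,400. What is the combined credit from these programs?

£6,074

Energy Efficiency Rebate: £316,400 is below the £337,500 cutoff, so the full £1,750 applies.
Child Care Credit: 9% of the £48,400 excess over £268,000 is £4,356; credit = £7,550 − £4,356 = £3,194.
Caregiver Credit: £316,400 is at or below the £318,400 threshold, so the full £1,130 applies.
Total: £1,750 + £3,194 + £1,130 = £6,074.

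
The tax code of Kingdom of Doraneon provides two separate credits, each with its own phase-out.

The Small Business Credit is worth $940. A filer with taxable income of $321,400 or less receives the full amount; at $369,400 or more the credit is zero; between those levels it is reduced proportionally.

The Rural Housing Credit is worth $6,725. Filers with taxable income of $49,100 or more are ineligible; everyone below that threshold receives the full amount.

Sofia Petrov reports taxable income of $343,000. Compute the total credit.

Small Business Credit: $343,000 is $21,600 into a $48,000 phase-out range, leaving 26,400/48,000 of the credit: $940 × 26,400/48,000 = $517.
Rural Housing Credit: $343,000 meets or exceeds the $49,100 cutoff, so the credit is $0.
Total: $517 + $0 = $517.

$517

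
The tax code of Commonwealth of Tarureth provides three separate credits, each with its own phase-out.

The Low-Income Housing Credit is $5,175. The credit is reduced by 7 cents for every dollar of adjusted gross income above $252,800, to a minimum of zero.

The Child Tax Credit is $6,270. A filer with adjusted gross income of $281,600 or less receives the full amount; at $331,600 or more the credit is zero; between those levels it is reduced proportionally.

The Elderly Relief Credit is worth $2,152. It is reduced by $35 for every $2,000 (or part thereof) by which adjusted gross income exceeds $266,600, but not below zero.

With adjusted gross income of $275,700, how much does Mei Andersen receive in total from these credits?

$11,819

Low-Income Housing Credit: 7% of the $22,900 excess over $252,800 is $1,603; credit = $5,175 − $1,603 = $3,572.
Child Tax Credit: $275,700 is at or below the $281,600 threshold, so the full $6,270 applies.
Elderly Relief Credit: income exceeds $266,600 by $9,100, which is 5 full-or-partial $2,000 increments; reduction = 5 × $35 = $175, leaving $1,977.
Total: $3,572 + $6,270 + $1,977 = $11,819.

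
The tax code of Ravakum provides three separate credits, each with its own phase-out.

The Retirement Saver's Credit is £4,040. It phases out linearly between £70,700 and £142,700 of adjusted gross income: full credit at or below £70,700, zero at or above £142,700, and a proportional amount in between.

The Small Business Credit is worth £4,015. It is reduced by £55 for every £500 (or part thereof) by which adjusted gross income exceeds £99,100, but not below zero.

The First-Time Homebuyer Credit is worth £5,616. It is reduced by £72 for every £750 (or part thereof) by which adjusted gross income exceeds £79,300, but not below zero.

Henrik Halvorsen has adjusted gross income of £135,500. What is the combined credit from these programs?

£620

Retirement Saver's Credit: £135,500 is £64,800 into a £72,000 phase-out range, leaving 7,200/72,000 of the credit: £4,040 × 7,200/72,000 = £404.
Small Business Credit: income exceeds £99,100 by £36,400 → 73 increments × £55 = £4,015 ≥ base, so the credit is £0.
First-Time Homebuyer Credit: income exceeds £79,300 by £56,200, which is 75 full-or-partial £750 increments; reduction = 75 × £72 = £5,400, leaving £216.
Total: £404 + £0 + £216 = £620.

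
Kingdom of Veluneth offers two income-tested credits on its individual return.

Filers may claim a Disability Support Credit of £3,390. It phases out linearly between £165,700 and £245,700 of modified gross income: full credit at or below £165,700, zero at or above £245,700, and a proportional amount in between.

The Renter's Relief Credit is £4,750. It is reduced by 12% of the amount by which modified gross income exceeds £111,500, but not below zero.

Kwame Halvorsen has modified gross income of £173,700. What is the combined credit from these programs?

Disability Support Credit: £173,700 is £8,000 into a £80,000 phase-out range, leaving 72,000/80,000 of the credit: £3,390 × 72,000/80,000 = £3,051.
Renter's Relief Credit: 12% of the £62,200 excess over £111,500 is £7,464 ≥ base, so the credit is £0.
Total: £3,051 + £0 = £3,051.

£3,051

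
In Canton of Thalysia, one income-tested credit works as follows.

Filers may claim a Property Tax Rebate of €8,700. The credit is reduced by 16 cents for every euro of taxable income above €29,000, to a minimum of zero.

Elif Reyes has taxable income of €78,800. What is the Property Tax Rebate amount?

Property Tax Rebate: 16% of the €49,800 excess over €29,000 is €7,968; credit = €8,700 − €7,968 = €732.

€732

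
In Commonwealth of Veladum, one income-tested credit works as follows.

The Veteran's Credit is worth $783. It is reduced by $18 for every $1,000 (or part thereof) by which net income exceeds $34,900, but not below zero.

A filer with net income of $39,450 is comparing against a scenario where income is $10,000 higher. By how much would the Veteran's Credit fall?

At $39,450 — income exceeds $34,900 by $4,550, which is 5 full-or-partial $1,000 increments; reduction = 5 × $18 = $90, leaving $693.
At $49,450 — income exceeds $34,900 by $14,550, which is 15 full-or-partial $1,000 increments; reduction = 15 × $18 = $270, leaving $513.
Lost: $693 − $513 = $180.

$180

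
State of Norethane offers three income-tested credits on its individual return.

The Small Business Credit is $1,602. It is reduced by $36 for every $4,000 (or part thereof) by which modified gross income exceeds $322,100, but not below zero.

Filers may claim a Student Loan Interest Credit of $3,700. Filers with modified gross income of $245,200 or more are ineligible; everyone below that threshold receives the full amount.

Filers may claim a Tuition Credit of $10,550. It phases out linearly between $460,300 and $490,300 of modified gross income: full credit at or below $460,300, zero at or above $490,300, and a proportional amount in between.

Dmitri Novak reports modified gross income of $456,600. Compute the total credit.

Small Business Credit: income exceeds $322,100 by $134,500, which is 34 full-or-partial $4,000 increments; reduction = 34 × $36 = $1,224, leaving $378.
Student Loan Interest Credit: $456,600 meets or exceeds the $245,200 cutoff, so the credit is $0.
Tuition Credit: $456,600 is at or below the $460,300 threshold, so the full $10,550 applies.
Total: $378 + $0 + $10,550 = $10,928.

$10,928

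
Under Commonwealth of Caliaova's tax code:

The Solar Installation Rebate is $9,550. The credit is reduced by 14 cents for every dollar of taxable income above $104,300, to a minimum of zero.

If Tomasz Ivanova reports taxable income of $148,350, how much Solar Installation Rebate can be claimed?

Solar Installation Rebate: 14% of the $44,050 excess over $104,300 is $6,167; credit = $9,550 − $6,167 = $3,383.

$3,383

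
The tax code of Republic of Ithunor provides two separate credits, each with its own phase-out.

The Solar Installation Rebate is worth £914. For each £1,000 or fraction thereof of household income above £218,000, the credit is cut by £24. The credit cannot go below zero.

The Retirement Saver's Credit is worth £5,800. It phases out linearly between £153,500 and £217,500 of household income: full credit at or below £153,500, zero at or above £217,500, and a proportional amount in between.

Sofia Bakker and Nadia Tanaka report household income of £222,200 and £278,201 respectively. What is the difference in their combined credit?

Sofia (£222,200): Solar Installation Rebate: income exceeds £218,000 by £4,200, which is 5 full-or-partial £1,000 increments; reduction = 5 × £24 = £120, leaving £794. Retirement Saver's Credit: £222,200 is at or above £217,500, so the credit is £0. total £794 + £0 = £794
Nadia (£278,201): Solar Installation Rebate: income exceeds £218,000 by £60,201 → 61 increments × £24 = £1,464 ≥ base, so the credit is £0. Retirement Saver's Credit: £278,201 is at or above £217,500, so the credit is £0. total £0 + £0 = £0
Difference: |£794 − £0| = £794.

£794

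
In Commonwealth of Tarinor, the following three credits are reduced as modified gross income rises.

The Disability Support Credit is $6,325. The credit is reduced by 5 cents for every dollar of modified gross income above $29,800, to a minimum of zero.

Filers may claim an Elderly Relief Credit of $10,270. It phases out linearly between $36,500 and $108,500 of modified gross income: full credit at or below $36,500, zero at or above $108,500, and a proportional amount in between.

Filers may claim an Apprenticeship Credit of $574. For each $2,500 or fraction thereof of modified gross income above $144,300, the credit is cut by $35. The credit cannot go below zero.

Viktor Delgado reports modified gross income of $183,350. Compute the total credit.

$14

Disability Support Credit: 5% of the $153,550 excess over $29,800 is $7,677.50 ≥ base, so the credit is $0.
Elderly Relief Credit: $183,350 is at or above $108,500, so the credit is $0.
Apprenticeship Credit: income exceeds $144,300 by $39,050, which is 16 full-or-partial $2,500 increments; reduction = 16 × $35 = $560, leaving $14.
Total: $0 + $0 + $14 = $14.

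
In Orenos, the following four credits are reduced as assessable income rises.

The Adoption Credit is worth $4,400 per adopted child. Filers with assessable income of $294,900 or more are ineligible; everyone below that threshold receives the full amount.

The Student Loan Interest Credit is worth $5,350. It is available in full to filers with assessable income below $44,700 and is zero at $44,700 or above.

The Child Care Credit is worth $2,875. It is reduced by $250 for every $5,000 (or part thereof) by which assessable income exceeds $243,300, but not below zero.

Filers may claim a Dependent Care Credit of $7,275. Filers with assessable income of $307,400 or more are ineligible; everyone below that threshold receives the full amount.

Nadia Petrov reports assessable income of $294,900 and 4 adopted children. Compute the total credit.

$7,400

Adoption Credit: base = 4 × $4,400 = $17,600. $294,900 meets or exceeds the $294,900 cutoff, so the credit is $0.
Student Loan Interest Credit: $294,900 meets or exceeds the $44,700 cutoff, so the credit is $0.
Child Care Credit: income exceeds $243,300 by $51,600, which is 11 full-or-partial $5,000 increments; reduction = 11 × $250 = $2,750, leaving $125.
Dependent Care Credit: $294,900 is below the $307,400 cutoff, so the full $7,275 applies.
Total: $0 + $0 + $125 + $7,275 = $7,400.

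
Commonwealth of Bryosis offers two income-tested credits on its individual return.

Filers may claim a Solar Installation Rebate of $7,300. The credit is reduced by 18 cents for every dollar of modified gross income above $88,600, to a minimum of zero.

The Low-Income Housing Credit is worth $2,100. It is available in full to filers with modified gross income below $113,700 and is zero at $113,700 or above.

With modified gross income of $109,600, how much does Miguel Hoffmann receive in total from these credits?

$5,620

Solar Installation Rebate: 18% of the $21,000 excess over $88,600 is $3,780; credit = $7,300 − $3,780 = $3,520.
Low-Income Housing Credit: $109,600 is below the $113,700 cutoff, so the full $2,100 applies.
Total: $3,520 + $2,100 = $5,620.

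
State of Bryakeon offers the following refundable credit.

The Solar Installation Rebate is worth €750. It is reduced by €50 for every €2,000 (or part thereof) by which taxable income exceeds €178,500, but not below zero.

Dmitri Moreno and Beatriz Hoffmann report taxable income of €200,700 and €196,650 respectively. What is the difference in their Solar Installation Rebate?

€100

Dmitri (€200,700): Solar Installation Rebate: income exceeds €178,500 by €22,200, which is 12 full-or-partial €2,000 increments; reduction = 12 × €50 = €600, leaving €150.
Beatriz (€196,650): Solar Installation Rebate: income exceeds €178,500 by €18,150, which is 10 full-or-partial €2,000 increments; reduction = 10 × €50 = €500, leaving €250.
Difference: |€150 − €250| = €100.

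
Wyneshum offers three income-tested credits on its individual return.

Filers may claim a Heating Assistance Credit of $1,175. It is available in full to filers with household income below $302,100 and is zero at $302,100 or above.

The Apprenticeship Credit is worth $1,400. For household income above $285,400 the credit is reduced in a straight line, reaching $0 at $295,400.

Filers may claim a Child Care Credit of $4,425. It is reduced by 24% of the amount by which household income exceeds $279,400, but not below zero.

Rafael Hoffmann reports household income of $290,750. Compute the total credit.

$3,527

Heating Assistance Credit: $290,750 is below the $302,100 cutoff, so the full $1,175 applies.
Apprenticeship Credit: $290,750 is $5,350 into a $10,000 phase-out range, leaving 4,650/10,000 of the credit: $1,400 × 4,650/10,000 = $651.
Child Care Credit: 24% of the $11,350 excess over $279,400 is $2,724; credit = $4,425 − $2,724 = $1,701.
Total: $1,175 + $651 + $1,701 = $3,527.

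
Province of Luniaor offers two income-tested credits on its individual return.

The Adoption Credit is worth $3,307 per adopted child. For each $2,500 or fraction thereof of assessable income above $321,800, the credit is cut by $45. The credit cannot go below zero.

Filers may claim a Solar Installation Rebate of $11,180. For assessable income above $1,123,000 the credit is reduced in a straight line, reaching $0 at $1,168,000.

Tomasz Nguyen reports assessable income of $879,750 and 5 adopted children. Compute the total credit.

$17,635

Adoption Credit: base = 5 × $3,307 = $16,535. income exceeds $321,800 by $557,950, which is 224 full-or-partial $2,500 increments; reduction = 224 × $45 = $10,080, leaving $6,455.
Solar Installation Rebate: $879,750 is at or below the $1,123,000 threshold, so the full $11,180 applies.
Total: $6,455 + $11,180 = $17,635.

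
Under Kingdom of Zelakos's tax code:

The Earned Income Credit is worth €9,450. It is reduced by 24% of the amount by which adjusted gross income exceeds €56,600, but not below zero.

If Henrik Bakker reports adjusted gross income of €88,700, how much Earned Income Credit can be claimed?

Earned Income Credit: 24% of the €32,100 excess over €56,600 is €7,704; credit = €9,450 − €7,704 = €1,746.

€1,746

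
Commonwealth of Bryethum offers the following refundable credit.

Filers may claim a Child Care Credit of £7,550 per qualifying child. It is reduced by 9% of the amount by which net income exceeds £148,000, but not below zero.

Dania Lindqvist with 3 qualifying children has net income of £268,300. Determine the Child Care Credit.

£11,823

Child Care Credit: base = 3 × £7,550 = £22,650. 9% of the £120,300 excess over £148,000 is £10,827; credit = £22,650 − £10,827 = £11,823.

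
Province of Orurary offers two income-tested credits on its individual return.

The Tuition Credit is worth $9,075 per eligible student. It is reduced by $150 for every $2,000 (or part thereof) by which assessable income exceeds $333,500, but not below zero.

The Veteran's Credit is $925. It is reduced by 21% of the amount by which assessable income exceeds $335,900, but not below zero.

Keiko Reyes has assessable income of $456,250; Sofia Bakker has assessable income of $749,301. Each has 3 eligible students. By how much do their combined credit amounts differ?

$17,925

Keiko ($456,250): Tuition Credit: base = 3 × $9,075 = $27,225. income exceeds $333,500 by $122,750, which is 62 full-or-partial $2,000 increments; reduction = 62 × $150 = $9,300, leaving $17,925. Veteran's Credit: 21% of the $120,350 excess over $335,900 is $25,273.50 ≥ base, so the credit is $0. total $17,925 + $0 = $17,925
Sofia ($749,301): Tuition Credit: base = 3 × $9,075 = $27,225. income exceeds $333,500 by $415,801 → 208 increments × $150 = $31,200 ≥ base, so the credit is $0. Veteran's Credit: 21% of the $413,401 excess over $335,900 is $86,814.21 ≥ base, so the credit is $0. total $0 + $0 = $0
Difference: |$17,925 − $0| = $17,925.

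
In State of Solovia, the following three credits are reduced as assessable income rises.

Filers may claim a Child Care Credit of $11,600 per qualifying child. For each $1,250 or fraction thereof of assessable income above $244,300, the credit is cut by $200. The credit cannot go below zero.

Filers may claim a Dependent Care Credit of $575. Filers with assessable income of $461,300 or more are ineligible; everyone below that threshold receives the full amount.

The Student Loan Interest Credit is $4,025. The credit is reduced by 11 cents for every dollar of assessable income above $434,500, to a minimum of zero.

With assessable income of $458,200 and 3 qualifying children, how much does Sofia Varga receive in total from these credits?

Child Care Credit: base = 3 × $11,600 = $34,800. income exceeds $244,300 by $213,900, which is 172 full-or-partial $1,250 increments; reduction = 172 × $200 = $34,400, leaving $400.
Dependent Care Credit: $458,200 is below the $461,300 cutoff, so the full $575 applies.
Student Loan Interest Credit: 11% of the $23,700 excess over $434,500 is $2,607; credit = $4,025 − $2,607 = $1,418.
Total: $400 + $575 + $1,418 = $2,393.

$2,393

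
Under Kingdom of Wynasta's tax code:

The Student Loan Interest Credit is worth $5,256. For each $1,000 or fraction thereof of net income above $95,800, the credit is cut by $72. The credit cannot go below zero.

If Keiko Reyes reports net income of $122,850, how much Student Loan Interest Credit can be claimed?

Student Loan Interest Credit: income exceeds $95,800 by $27,050, which is 28 full-or-partial $1,000 increments; reduction = 28 × $72 = $2,016, leaving $3,240.

$3,240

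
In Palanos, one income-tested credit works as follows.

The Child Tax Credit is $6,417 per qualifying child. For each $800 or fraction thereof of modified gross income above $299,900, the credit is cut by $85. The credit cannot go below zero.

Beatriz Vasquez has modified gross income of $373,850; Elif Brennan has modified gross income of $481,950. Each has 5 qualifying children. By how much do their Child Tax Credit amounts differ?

Beatriz ($373,850): Child Tax Credit: base = 5 × $6,417 = $32,085. income exceeds $299,900 by $73,950, which is 93 full-or-partial $800 increments; reduction = 93 × $85 = $7,905, leaving $24,180.
Elif ($481,950): Child Tax Credit: base = 5 × $6,417 = $32,085. income exceeds $299,900 by $182,050, which is 228 full-or-partial $800 increments; reduction = 228 × $85 = $19,380, leaving $12,705.
Difference: |$24,180 − $12,705| = $11,475.

$11,475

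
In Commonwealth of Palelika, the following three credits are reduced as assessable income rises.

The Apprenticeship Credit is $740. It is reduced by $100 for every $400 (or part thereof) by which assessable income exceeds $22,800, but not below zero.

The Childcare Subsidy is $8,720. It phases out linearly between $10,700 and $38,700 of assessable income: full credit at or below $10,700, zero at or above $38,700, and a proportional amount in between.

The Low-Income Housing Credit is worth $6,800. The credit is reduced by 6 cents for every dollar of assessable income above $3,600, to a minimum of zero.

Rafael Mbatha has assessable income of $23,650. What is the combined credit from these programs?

Apprenticeship Credit: income exceeds $22,800 by $850, which is 3 full-or-partial $400 increments; reduction = 3 × $100 = $300, leaving $440.
Childcare Subsidy: $23,650 is $12,950 into a $28,000 phase-out range, leaving 15,050/28,000 of the credit: $8,720 × 15,050/28,000 = $4,687.
Low-Income Housing Credit: 6% of the $20,050 excess over $3,600 is $1,203; credit = $6,800 − $1,203 = $5,597.
Total: $440 + $4,687 + $5,597 = $10,724.

$10,724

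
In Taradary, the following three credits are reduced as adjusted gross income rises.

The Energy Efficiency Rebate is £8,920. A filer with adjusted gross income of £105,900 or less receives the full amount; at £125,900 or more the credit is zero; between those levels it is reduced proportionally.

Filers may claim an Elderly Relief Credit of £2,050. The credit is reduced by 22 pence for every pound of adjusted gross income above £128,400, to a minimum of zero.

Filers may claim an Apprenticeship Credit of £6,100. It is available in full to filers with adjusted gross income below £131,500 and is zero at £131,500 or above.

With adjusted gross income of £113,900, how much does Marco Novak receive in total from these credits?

Energy Efficiency Rebate: £113,900 is £8,000 into a £20,000 phase-out range, leaving 12,000/20,000 of the credit: £8,920 × 12,000/20,000 = £5,352.
Elderly Relief Credit: £113,900 is at or below the £128,400 threshold, so the full £2,050 applies.
Apprenticeship Credit: £113,900 is below the £131,500 cutoff, so the full £6,100 applies.
Total: £5,352 + £2,050 + £6,100 = £13,502.

£13,502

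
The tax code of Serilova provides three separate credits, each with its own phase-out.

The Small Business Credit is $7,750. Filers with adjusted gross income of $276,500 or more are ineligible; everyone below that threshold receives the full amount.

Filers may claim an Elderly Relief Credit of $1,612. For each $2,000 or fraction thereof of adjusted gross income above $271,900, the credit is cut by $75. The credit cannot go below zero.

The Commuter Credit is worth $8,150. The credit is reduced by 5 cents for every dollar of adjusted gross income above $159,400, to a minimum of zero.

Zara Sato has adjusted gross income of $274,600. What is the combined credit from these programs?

$11,602

Small Business Credit: $274,600 is below the $276,500 cutoff, so the full $7,750 applies.
Elderly Relief Credit: income exceeds $271,900 by $2,700, which is 2 full-or-partial $2,000 increments; reduction = 2 × $75 = $150, leaving $1,462.
Commuter Credit: 5% of the $115,200 excess over $159,400 is $5,760; credit = $8,150 − $5,760 = $2,390.
Total: $7,750 + $1,462 + $2,390 = $11,602.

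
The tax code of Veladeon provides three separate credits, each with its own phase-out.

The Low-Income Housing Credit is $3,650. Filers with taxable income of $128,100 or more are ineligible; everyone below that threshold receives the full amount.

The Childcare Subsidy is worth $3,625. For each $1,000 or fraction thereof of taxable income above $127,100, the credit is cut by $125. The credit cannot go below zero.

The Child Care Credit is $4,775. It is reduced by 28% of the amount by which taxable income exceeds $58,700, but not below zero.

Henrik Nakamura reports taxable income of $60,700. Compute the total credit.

$11,490

Low-Income Housing Credit: $60,700 is below the $128,100 cutoff, so the full $3,650 applies.
Childcare Subsidy: $60,700 is at or below the $127,100 threshold, so the full $3,625 applies.
Child Care Credit: 28% of the $2,000 excess over $58,700 is $560; credit = $4,775 − $560 = $4,215.
Total: $3,650 + $3,625 + $4,215 = $11,490.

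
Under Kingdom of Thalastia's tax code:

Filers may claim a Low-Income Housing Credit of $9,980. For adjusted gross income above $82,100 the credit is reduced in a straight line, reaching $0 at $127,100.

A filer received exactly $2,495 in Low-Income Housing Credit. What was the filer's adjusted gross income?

$115,850

$2,495 is 2,495/9,980 of the full $9,980, so 7,485/9,980 of the $45,000 range has been used: income = $82,100 + $45,000 × 7,485/9,980 = $115,850.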